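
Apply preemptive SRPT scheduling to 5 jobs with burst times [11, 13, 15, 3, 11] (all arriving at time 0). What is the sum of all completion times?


Since all jobs arrive at t=0, SRPT equals SPT ordering.
SPT order: [3, 11, 11, 13, 15]
Completion times:
  Job 1: p=3, C=3
  Job 2: p=11, C=14
  Job 3: p=11, C=25
  Job 4: p=13, C=38
  Job 5: p=15, C=53
Total completion time = 3 + 14 + 25 + 38 + 53 = 133

133


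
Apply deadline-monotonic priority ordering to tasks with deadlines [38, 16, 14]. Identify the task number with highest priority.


Sort tasks by relative deadline (ascending):
  Task 3: deadline = 14
  Task 2: deadline = 16
  Task 1: deadline = 38
Priority order (highest first): [3, 2, 1]
Highest priority task = 3

3


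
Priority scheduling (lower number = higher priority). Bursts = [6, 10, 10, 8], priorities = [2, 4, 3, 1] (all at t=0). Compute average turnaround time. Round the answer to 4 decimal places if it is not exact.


Sort by priority (ascending = highest first):
Order: [(1, 8), (2, 6), (3, 10), (4, 10)]
Completion times:
  Priority 1, burst=8, C=8
  Priority 2, burst=6, C=14
  Priority 3, burst=10, C=24
  Priority 4, burst=10, C=34
Average turnaround = 80/4 = 20.0

20.0


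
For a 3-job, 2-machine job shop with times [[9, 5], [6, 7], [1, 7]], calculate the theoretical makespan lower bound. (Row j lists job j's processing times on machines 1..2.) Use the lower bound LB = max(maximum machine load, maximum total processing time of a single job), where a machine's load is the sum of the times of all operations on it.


Machine loads:
  Machine 1: 9 + 6 + 1 = 16
  Machine 2: 5 + 7 + 7 = 19
Max machine load = 19
Job totals:
  Job 1: 14
  Job 2: 13
  Job 3: 8
Max job total = 14
Lower bound = max(19, 14) = 19

19


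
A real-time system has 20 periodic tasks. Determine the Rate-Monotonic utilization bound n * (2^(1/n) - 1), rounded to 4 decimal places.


Compute 2^(1/20) = 1.0352649238
Subtract 1: 1.0352649238 - 1 = 0.0352649238
Multiply by n: 20 * 0.0352649238 = 0.7052984760
Round to 4 dp: 0.7053

0.7053


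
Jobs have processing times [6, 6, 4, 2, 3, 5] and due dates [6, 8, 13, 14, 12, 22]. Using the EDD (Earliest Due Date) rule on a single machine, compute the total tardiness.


Sort by due date (EDD order): [(6, 6), (6, 8), (3, 12), (4, 13), (2, 14), (5, 22)]
Compute completion times and tardiness:
  Job 1: p=6, d=6, C=6, tardiness=max(0,6-6)=0
  Job 2: p=6, d=8, C=12, tardiness=max(0,12-8)=4
  Job 3: p=3, d=12, C=15, tardiness=max(0,15-12)=3
  Job 4: p=4, d=13, C=19, tardiness=max(0,19-13)=6
  Job 5: p=2, d=14, C=21, tardiness=max(0,21-14)=7
  Job 6: p=5, d=22, C=26, tardiness=max(0,26-22)=4
Total tardiness = 24

24


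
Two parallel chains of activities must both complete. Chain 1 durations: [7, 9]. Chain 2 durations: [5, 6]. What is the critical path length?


Path A total = 7 + 9 = 16
Path B total = 5 + 6 = 11
Critical path = longest path = max(16, 11) = 16

16


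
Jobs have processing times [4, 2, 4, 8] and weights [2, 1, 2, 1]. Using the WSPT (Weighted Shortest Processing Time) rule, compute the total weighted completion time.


Compute p/w ratios and sort ascending (WSPT): [(4, 2), (2, 1), (4, 2), (8, 1)]
Compute weighted completion times:
  Job (p=4,w=2): C=4, w*C=2*4=8
  Job (p=2,w=1): C=6, w*C=1*6=6
  Job (p=4,w=2): C=10, w*C=2*10=20
  Job (p=8,w=1): C=18, w*C=1*18=18
Total weighted completion time = 52

52


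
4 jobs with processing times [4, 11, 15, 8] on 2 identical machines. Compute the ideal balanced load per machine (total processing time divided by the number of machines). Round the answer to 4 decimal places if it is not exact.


Total processing time = 4 + 11 + 15 + 8 = 38
Number of machines = 2
Ideal balanced load = 38 / 2 = 19.0

19.0


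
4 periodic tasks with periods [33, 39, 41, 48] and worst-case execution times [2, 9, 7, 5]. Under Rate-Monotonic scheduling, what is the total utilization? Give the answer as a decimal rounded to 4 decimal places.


Compute individual utilizations (exact fractions):
  Task 1: C/T = 2/33 (approx. 0.0606)
  Task 2: C/T = 9/39 = 3/13 (approx. 0.2308)
  Task 3: C/T = 7/41 (approx. 0.1707)
  Task 4: C/T = 5/48 (approx. 0.1042)
Total utilization U = 2/33 + 3/13 + 7/41 + 5/48 = 53121/93808
Rounded to 4 decimal places: U = 0.5663
RM (Liu & Layland) bound for 4 tasks = 0.756828; compare with U = 53121/93808 (approx. 0.566274)
U <= bound, so schedulable by RM sufficient condition.

0.5663


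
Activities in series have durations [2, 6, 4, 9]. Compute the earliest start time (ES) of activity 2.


Activity 2 starts after activities 1 through 1 complete.
Predecessor durations: [2]
ES = 2 = 2

2


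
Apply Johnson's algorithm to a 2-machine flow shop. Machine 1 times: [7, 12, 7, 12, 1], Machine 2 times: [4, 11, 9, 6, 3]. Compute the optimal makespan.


Apply Johnson's rule:
  Group 1 (a <= b): [(5, 1, 3), (3, 7, 9)]
  Group 2 (a > b): [(2, 12, 11), (4, 12, 6), (1, 7, 4)]
Optimal job order: [5, 3, 2, 4, 1]
Schedule:
  Job 5: M1 done at 1, M2 done at 4
  Job 3: M1 done at 8, M2 done at 17
  Job 2: M1 done at 20, M2 done at 31
  Job 4: M1 done at 32, M2 done at 38
  Job 1: M1 done at 39, M2 done at 43
Makespan = 43

43


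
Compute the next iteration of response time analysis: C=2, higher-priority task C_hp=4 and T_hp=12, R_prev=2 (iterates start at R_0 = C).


R_next = C + ceil(R_prev / T_hp) * C_hp
ceil(2 / 12) = ceil(0.1667) = 1
Interference = 1 * 4 = 4
R_next = 2 + 4 = 6

6


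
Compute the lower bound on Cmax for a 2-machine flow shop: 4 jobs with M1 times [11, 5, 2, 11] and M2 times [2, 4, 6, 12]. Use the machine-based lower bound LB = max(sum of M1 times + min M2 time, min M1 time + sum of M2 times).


LB1 = sum(M1 times) + min(M2 times) = 29 + 2 = 31
LB2 = min(M1 times) + sum(M2 times) = 2 + 24 = 26
Lower bound = max(LB1, LB2) = max(31, 26) = 31

31


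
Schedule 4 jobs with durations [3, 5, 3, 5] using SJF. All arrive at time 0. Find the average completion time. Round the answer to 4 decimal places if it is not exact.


SJF order (ascending): [3, 3, 5, 5]
Completion times:
  Job 1: burst=3, C=3
  Job 2: burst=3, C=6
  Job 3: burst=5, C=11
  Job 4: burst=5, C=16
Average completion = 36/4 = 9.0

9.0


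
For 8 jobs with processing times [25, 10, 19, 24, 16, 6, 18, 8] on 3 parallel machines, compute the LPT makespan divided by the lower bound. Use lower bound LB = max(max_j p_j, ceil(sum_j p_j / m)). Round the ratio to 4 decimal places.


LPT order: [25, 24, 19, 18, 16, 10, 8, 6]
Machine loads after assignment: [43, 40, 43]
LPT makespan = 43
Lower bound = max(max_job, ceil(total/3)) = max(25, 42) = 42
Ratio = 43 / 42 = 1.0238

1.0238


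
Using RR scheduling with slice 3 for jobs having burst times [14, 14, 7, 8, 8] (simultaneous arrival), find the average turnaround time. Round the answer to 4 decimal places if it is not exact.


Time quantum = 3
Execution trace:
  J1 runs 3 units, time = 3
  J2 runs 3 units, time = 6
  J3 runs 3 units, time = 9
  J4 runs 3 units, time = 12
  J5 runs 3 units, time = 15
  J1 runs 3 units, time = 18
  J2 runs 3 units, time = 21
  J3 runs 3 units, time = 24
  J4 runs 3 units, time = 27
  J5 runs 3 units, time = 30
  J1 runs 3 units, time = 33
  J2 runs 3 units, time = 36
  J3 runs 1 units, time = 37
  J4 runs 2 units, time = 39
  J5 runs 2 units, time = 41
  J1 runs 3 units, time = 44
  J2 runs 3 units, time = 47
  J1 runs 2 units, time = 49
  J2 runs 2 units, time = 51
Finish times: [49, 51, 37, 39, 41]
Average turnaround = 217/5 = 43.4

43.4


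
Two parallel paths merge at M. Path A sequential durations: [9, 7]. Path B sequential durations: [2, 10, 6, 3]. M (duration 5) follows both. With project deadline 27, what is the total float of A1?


Forward pass: ES(A1) = sum of predecessors on chain A = 0
EF = ES + duration = 0 + 9 = 9
Backward pass: LF(M) = deadline = 27; LS(M) = 27 - 5 = 22
LF(A1) = LS(M) - sum(successors on chain A) = 22 - 7 = 15
LS = LF - duration = 15 - 9 = 6
Total float = LS - ES = 6 - 0 = 6

6


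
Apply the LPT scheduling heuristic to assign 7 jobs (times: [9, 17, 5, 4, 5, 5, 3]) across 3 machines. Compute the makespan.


Sort jobs in decreasing order (LPT): [17, 9, 5, 5, 5, 4, 3]
Assign each job to the least loaded machine:
  Machine 1: jobs [17], load = 17
  Machine 2: jobs [9, 5, 3], load = 17
  Machine 3: jobs [5, 5, 4], load = 14
Makespan = max load = 17

17


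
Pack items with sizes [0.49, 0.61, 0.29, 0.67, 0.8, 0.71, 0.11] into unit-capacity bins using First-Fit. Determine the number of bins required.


Place items sequentially using First-Fit:
  Item 0.49 -> new Bin 1
  Item 0.61 -> new Bin 2
  Item 0.29 -> Bin 1 (now 0.78)
  Item 0.67 -> new Bin 3
  Item 0.8 -> new Bin 4
  Item 0.71 -> new Bin 5
  Item 0.11 -> Bin 1 (now 0.89)
Total bins used = 5

5


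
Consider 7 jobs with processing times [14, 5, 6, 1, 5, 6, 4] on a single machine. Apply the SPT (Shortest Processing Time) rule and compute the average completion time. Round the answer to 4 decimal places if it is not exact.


Sort jobs by processing time (SPT order): [1, 4, 5, 5, 6, 6, 14]
Compute completion times sequentially:
  Job 1: processing = 1, completes at 1
  Job 2: processing = 4, completes at 5
  Job 3: processing = 5, completes at 10
  Job 4: processing = 5, completes at 15
  Job 5: processing = 6, completes at 21
  Job 6: processing = 6, completes at 27
  Job 7: processing = 14, completes at 41
Sum of completion times = 120
Average completion time = 120/7 = 17.1429

17.1429


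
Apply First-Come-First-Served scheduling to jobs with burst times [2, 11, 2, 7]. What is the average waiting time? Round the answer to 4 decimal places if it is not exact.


FCFS order (as given): [2, 11, 2, 7]
Waiting times:
  Job 1: wait = 0
  Job 2: wait = 2
  Job 3: wait = 13
  Job 4: wait = 15
Sum of waiting times = 30
Average waiting time = 30/4 = 7.5

7.5


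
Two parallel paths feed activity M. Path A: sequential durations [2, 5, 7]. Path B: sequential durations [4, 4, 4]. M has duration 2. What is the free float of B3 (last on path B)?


ES(B3) = sum of predecessors on chain B = 8
EF(B3) = ES + duration = 8 + 4 = 12
Successor of B3 is M. ES(M) = max(sum(A), sum(B)) = max(14, 12) = 14
Free float = ES(successor) - EF(current) = 14 - 12 = 2

2


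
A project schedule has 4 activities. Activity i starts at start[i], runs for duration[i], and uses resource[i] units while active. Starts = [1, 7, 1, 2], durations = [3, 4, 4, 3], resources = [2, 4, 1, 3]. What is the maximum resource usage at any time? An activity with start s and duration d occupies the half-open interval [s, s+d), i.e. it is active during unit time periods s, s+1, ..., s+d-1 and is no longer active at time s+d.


Each activity i is active on [start_i, start_i + duration_i).
Compute total resource usage per time slot:
  t=0: active resources = [], total = 0
  t=1: active resources = [2, 1], total = 3
  t=2: active resources = [2, 1, 3], total = 6
  t=3: active resources = [2, 1, 3], total = 6
  t=4: active resources = [1, 3], total = 4
  t=5: active resources = [], total = 0
  t=6: active resources = [], total = 0
  t=7: active resources = [4], total = 4
  t=8: active resources = [4], total = 4
  t=9: active resources = [4], total = 4
  t=10: active resources = [4], total = 4
Peak resource demand = 6

6


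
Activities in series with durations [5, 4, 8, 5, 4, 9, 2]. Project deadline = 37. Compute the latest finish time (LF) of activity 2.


LF(activity 2) = deadline - sum of successor durations
Successors: activities 3 through 7 with durations [8, 5, 4, 9, 2]
Sum of successor durations = 28
LF = 37 - 28 = 9

9


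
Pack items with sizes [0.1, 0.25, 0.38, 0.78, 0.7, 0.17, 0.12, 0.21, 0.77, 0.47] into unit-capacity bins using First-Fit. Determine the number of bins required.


Place items sequentially using First-Fit:
  Item 0.1 -> new Bin 1
  Item 0.25 -> Bin 1 (now 0.35)
  Item 0.38 -> Bin 1 (now 0.73)
  Item 0.78 -> new Bin 2
  Item 0.7 -> new Bin 3
  Item 0.17 -> Bin 1 (now 0.9)
  Item 0.12 -> Bin 2 (now 0.9)
  Item 0.21 -> Bin 3 (now 0.91)
  Item 0.77 -> new Bin 4
  Item 0.47 -> new Bin 5
Total bins used = 5

5


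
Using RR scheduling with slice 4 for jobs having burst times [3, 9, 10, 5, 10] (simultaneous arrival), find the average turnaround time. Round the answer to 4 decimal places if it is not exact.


Time quantum = 4
Execution trace:
  J1 runs 3 units, time = 3
  J2 runs 4 units, time = 7
  J3 runs 4 units, time = 11
  J4 runs 4 units, time = 15
  J5 runs 4 units, time = 19
  J2 runs 4 units, time = 23
  J3 runs 4 units, time = 27
  J4 runs 1 units, time = 28
  J5 runs 4 units, time = 32
  J2 runs 1 units, time = 33
  J3 runs 2 units, time = 35
  J5 runs 2 units, time = 37
Finish times: [3, 33, 35, 28, 37]
Average turnaround = 136/5 = 27.2

27.2


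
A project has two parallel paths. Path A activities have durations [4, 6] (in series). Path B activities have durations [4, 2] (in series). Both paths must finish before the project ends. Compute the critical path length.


Path A total = 4 + 6 = 10
Path B total = 4 + 2 = 6
Critical path = longest path = max(10, 6) = 10

10


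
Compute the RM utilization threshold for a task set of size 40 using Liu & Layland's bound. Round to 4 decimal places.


Compute 2^(1/40) = 1.0174796921
Subtract 1: 1.0174796921 - 1 = 0.0174796921
Multiply by n: 40 * 0.0174796921 = 0.6991876840
Round to 4 dp: 0.6992

0.6992


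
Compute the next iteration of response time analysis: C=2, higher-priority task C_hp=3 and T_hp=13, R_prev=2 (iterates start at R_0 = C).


R_next = C + ceil(R_prev / T_hp) * C_hp
ceil(2 / 13) = ceil(0.1538) = 1
Interference = 1 * 3 = 3
R_next = 2 + 3 = 5

5


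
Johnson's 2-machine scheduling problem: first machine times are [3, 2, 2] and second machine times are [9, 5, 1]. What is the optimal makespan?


Apply Johnson's rule:
  Group 1 (a <= b): [(2, 2, 5), (1, 3, 9)]
  Group 2 (a > b): [(3, 2, 1)]
Optimal job order: [2, 1, 3]
Schedule:
  Job 2: M1 done at 2, M2 done at 7
  Job 1: M1 done at 5, M2 done at 16
  Job 3: M1 done at 7, M2 done at 17
Makespan = 17

17


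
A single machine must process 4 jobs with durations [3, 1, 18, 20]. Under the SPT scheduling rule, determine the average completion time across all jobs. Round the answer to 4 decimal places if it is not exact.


Sort jobs by processing time (SPT order): [1, 3, 18, 20]
Compute completion times sequentially:
  Job 1: processing = 1, completes at 1
  Job 2: processing = 3, completes at 4
  Job 3: processing = 18, completes at 22
  Job 4: processing = 20, completes at 42
Sum of completion times = 69
Average completion time = 69/4 = 17.25

17.25


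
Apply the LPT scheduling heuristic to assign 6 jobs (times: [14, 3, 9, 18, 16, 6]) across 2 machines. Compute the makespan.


Sort jobs in decreasing order (LPT): [18, 16, 14, 9, 6, 3]
Assign each job to the least loaded machine:
  Machine 1: jobs [18, 9, 6], load = 33
  Machine 2: jobs [16, 14, 3], load = 33
Makespan = max load = 33

33


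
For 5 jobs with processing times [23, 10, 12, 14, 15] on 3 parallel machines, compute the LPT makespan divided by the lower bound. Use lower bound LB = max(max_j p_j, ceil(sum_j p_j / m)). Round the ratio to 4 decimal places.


LPT order: [23, 15, 14, 12, 10]
Machine loads after assignment: [23, 25, 26]
LPT makespan = 26
Lower bound = max(max_job, ceil(total/3)) = max(23, 25) = 25
Ratio = 26 / 25 = 1.04

1.04


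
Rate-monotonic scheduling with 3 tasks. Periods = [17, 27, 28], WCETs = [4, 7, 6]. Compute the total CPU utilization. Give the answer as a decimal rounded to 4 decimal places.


Compute individual utilizations (exact fractions):
  Task 1: C/T = 4/17 (approx. 0.2353)
  Task 2: C/T = 7/27 (approx. 0.2593)
  Task 3: C/T = 6/28 = 3/14 (approx. 0.2143)
Total utilization U = 4/17 + 7/27 + 3/14 = 4555/6426
Rounded to 4 decimal places: U = 0.7088
RM (Liu & Layland) bound for 3 tasks = 0.779763; compare with U = 4555/6426 (approx. 0.708839)
U <= bound, so schedulable by RM sufficient condition.

0.7088


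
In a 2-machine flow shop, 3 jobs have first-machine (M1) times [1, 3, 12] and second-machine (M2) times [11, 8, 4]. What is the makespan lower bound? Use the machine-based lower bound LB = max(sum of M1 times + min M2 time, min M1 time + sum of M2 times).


LB1 = sum(M1 times) + min(M2 times) = 16 + 4 = 20
LB2 = min(M1 times) + sum(M2 times) = 1 + 23 = 24
Lower bound = max(LB1, LB2) = max(20, 24) = 24

24


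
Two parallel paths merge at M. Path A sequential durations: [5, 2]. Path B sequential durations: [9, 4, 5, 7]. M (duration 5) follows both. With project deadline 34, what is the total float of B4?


Forward pass: ES(B4) = sum of predecessors on chain B = 18
EF = ES + duration = 18 + 7 = 25
Backward pass: LF(M) = deadline = 34; LS(M) = 34 - 5 = 29
LF(B4) = LS(M) - sum(successors on chain B) = 29 - 0 = 29
LS = LF - duration = 29 - 7 = 22
Total float = LS - ES = 22 - 18 = 4

4


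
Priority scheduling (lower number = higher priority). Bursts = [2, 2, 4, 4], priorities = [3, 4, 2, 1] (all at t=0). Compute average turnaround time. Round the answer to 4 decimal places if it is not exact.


Sort by priority (ascending = highest first):
Order: [(1, 4), (2, 4), (3, 2), (4, 2)]
Completion times:
  Priority 1, burst=4, C=4
  Priority 2, burst=4, C=8
  Priority 3, burst=2, C=10
  Priority 4, burst=2, C=12
Average turnaround = 34/4 = 8.5

8.5


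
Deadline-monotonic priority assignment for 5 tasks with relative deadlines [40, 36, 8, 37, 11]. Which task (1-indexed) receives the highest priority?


Sort tasks by relative deadline (ascending):
  Task 3: deadline = 8
  Task 5: deadline = 11
  Task 2: deadline = 36
  Task 4: deadline = 37
  Task 1: deadline = 40
Priority order (highest first): [3, 5, 2, 4, 1]
Highest priority task = 3

3


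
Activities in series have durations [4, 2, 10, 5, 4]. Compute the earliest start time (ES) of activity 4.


Activity 4 starts after activities 1 through 3 complete.
Predecessor durations: [4, 2, 10]
ES = 4 + 2 + 10 = 16

16


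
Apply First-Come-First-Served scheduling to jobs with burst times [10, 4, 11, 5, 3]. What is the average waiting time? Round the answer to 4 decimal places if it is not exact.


FCFS order (as given): [10, 4, 11, 5, 3]
Waiting times:
  Job 1: wait = 0
  Job 2: wait = 10
  Job 3: wait = 14
  Job 4: wait = 25
  Job 5: wait = 30
Sum of waiting times = 79
Average waiting time = 79/5 = 15.8

15.8


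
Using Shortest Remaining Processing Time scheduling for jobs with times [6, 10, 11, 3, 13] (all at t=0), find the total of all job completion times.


Since all jobs arrive at t=0, SRPT equals SPT ordering.
SPT order: [3, 6, 10, 11, 13]
Completion times:
  Job 1: p=3, C=3
  Job 2: p=6, C=9
  Job 3: p=10, C=19
  Job 4: p=11, C=30
  Job 5: p=13, C=43
Total completion time = 3 + 9 + 19 + 30 + 43 = 104

104


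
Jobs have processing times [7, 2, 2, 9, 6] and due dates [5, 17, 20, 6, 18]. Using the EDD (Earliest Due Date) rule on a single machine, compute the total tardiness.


Sort by due date (EDD order): [(7, 5), (9, 6), (2, 17), (6, 18), (2, 20)]
Compute completion times and tardiness:
  Job 1: p=7, d=5, C=7, tardiness=max(0,7-5)=2
  Job 2: p=9, d=6, C=16, tardiness=max(0,16-6)=10
  Job 3: p=2, d=17, C=18, tardiness=max(0,18-17)=1
  Job 4: p=6, d=18, C=24, tardiness=max(0,24-18)=6
  Job 5: p=2, d=20, C=26, tardiness=max(0,26-20)=6
Total tardiness = 25

25


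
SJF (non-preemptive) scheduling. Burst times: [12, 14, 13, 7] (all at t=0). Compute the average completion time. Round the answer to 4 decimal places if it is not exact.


SJF order (ascending): [7, 12, 13, 14]
Completion times:
  Job 1: burst=7, C=7
  Job 2: burst=12, C=19
  Job 3: burst=13, C=32
  Job 4: burst=14, C=46
Average completion = 104/4 = 26.0

26.0


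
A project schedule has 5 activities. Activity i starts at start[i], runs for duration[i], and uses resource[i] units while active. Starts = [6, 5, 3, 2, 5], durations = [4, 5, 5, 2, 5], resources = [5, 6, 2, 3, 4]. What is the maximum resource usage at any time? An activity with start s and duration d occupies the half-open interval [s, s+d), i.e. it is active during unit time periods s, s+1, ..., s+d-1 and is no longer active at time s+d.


Each activity i is active on [start_i, start_i + duration_i).
Compute total resource usage per time slot:
  t=0: active resources = [], total = 0
  t=1: active resources = [], total = 0
  t=2: active resources = [3], total = 3
  t=3: active resources = [2, 3], total = 5
  t=4: active resources = [2], total = 2
  t=5: active resources = [6, 2, 4], total = 12
  t=6: active resources = [5, 6, 2, 4], total = 17
  t=7: active resources = [5, 6, 2, 4], total = 17
  t=8: active resources = [5, 6, 4], total = 15
  t=9: active resources = [5, 6, 4], total = 15
Peak resource demand = 17

17


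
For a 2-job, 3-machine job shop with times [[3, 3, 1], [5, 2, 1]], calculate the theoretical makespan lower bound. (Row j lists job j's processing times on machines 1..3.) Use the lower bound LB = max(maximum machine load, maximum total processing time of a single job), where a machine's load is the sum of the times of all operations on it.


Machine loads:
  Machine 1: 3 + 5 = 8
  Machine 2: 3 + 2 = 5
  Machine 3: 1 + 1 = 2
Max machine load = 8
Job totals:
  Job 1: 7
  Job 2: 8
Max job total = 8
Lower bound = max(8, 8) = 8

8


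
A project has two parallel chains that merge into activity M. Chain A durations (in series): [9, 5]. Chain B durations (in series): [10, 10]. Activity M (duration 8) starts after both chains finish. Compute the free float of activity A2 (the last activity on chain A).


ES(A2) = sum of predecessors on chain A = 9
EF(A2) = ES + duration = 9 + 5 = 14
Successor of A2 is M. ES(M) = max(sum(A), sum(B)) = max(14, 20) = 20
Free float = ES(successor) - EF(current) = 20 - 14 = 6

6


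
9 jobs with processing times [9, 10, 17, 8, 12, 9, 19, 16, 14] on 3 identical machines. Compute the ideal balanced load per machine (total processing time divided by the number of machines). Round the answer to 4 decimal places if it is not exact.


Total processing time = 9 + 10 + 17 + 8 + 12 + 9 + 19 + 16 + 14 = 114
Number of machines = 3
Ideal balanced load = 114 / 3 = 38.0

38.0


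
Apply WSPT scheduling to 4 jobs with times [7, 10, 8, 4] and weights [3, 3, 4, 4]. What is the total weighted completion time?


Compute p/w ratios and sort ascending (WSPT): [(4, 4), (8, 4), (7, 3), (10, 3)]
Compute weighted completion times:
  Job (p=4,w=4): C=4, w*C=4*4=16
  Job (p=8,w=4): C=12, w*C=4*12=48
  Job (p=7,w=3): C=19, w*C=3*19=57
  Job (p=10,w=3): C=29, w*C=3*29=87
Total weighted completion time = 208

208


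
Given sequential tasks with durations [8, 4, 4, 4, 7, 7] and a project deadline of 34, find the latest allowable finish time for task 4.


LF(activity 4) = deadline - sum of successor durations
Successors: activities 5 through 6 with durations [7, 7]
Sum of successor durations = 14
LF = 34 - 14 = 20

20


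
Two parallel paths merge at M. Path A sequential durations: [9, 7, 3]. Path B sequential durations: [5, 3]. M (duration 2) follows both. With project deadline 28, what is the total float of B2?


Forward pass: ES(B2) = sum of predecessors on chain B = 5
EF = ES + duration = 5 + 3 = 8
Backward pass: LF(M) = deadline = 28; LS(M) = 28 - 2 = 26
LF(B2) = LS(M) - sum(successors on chain B) = 26 - 0 = 26
LS = LF - duration = 26 - 3 = 23
Total float = LS - ES = 23 - 5 = 18

18


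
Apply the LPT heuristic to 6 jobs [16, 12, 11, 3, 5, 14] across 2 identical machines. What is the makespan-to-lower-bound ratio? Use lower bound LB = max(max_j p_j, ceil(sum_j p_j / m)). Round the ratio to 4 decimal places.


LPT order: [16, 14, 12, 11, 5, 3]
Machine loads after assignment: [30, 31]
LPT makespan = 31
Lower bound = max(max_job, ceil(total/2)) = max(16, 31) = 31
Ratio = 31 / 31 = 1.0

1.0


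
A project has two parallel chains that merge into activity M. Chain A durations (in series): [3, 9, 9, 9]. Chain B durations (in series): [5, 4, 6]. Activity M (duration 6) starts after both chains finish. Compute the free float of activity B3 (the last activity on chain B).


ES(B3) = sum of predecessors on chain B = 9
EF(B3) = ES + duration = 9 + 6 = 15
Successor of B3 is M. ES(M) = max(sum(A), sum(B)) = max(30, 15) = 30
Free float = ES(successor) - EF(current) = 30 - 15 = 15

15


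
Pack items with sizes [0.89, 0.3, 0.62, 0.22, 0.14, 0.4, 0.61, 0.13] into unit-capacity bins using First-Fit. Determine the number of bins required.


Place items sequentially using First-Fit:
  Item 0.89 -> new Bin 1
  Item 0.3 -> new Bin 2
  Item 0.62 -> Bin 2 (now 0.92)
  Item 0.22 -> new Bin 3
  Item 0.14 -> Bin 3 (now 0.36)
  Item 0.4 -> Bin 3 (now 0.76)
  Item 0.61 -> new Bin 4
  Item 0.13 -> Bin 3 (now 0.89)
Total bins used = 4

4


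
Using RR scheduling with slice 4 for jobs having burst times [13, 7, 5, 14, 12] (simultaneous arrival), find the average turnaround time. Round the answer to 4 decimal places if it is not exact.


Time quantum = 4
Execution trace:
  J1 runs 4 units, time = 4
  J2 runs 4 units, time = 8
  J3 runs 4 units, time = 12
  J4 runs 4 units, time = 16
  J5 runs 4 units, time = 20
  J1 runs 4 units, time = 24
  J2 runs 3 units, time = 27
  J3 runs 1 units, time = 28
  J4 runs 4 units, time = 32
  J5 runs 4 units, time = 36
  J1 runs 4 units, time = 40
  J4 runs 4 units, time = 44
  J5 runs 4 units, time = 48
  J1 runs 1 units, time = 49
  J4 runs 2 units, time = 51
Finish times: [49, 27, 28, 51, 48]
Average turnaround = 203/5 = 40.6

40.6


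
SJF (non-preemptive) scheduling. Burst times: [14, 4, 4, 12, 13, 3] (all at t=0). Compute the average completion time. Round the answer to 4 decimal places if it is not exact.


SJF order (ascending): [3, 4, 4, 12, 13, 14]
Completion times:
  Job 1: burst=3, C=3
  Job 2: burst=4, C=7
  Job 3: burst=4, C=11
  Job 4: burst=12, C=23
  Job 5: burst=13, C=36
  Job 6: burst=14, C=50
Average completion = 130/6 = 21.6667

21.6667


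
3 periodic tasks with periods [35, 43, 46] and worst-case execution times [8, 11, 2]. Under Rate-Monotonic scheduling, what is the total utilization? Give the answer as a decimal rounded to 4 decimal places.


Compute individual utilizations (exact fractions):
  Task 1: C/T = 8/35 (approx. 0.2286)
  Task 2: C/T = 11/43 (approx. 0.2558)
  Task 3: C/T = 2/46 = 1/23 (approx. 0.0435)
Total utilization U = 8/35 + 11/43 + 1/23 = 18272/34615
Rounded to 4 decimal places: U = 0.5279
RM (Liu & Layland) bound for 3 tasks = 0.779763; compare with U = 18272/34615 (approx. 0.527864)
U <= bound, so schedulable by RM sufficient condition.

0.5279


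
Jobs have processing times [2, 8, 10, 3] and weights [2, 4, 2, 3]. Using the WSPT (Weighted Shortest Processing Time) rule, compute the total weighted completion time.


Compute p/w ratios and sort ascending (WSPT): [(2, 2), (3, 3), (8, 4), (10, 2)]
Compute weighted completion times:
  Job (p=2,w=2): C=2, w*C=2*2=4
  Job (p=3,w=3): C=5, w*C=3*5=15
  Job (p=8,w=4): C=13, w*C=4*13=52
  Job (p=10,w=2): C=23, w*C=2*23=46
Total weighted completion time = 117

117


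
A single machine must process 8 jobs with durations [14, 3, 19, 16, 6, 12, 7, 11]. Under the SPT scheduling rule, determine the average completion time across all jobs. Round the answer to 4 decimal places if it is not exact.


Sort jobs by processing time (SPT order): [3, 6, 7, 11, 12, 14, 16, 19]
Compute completion times sequentially:
  Job 1: processing = 3, completes at 3
  Job 2: processing = 6, completes at 9
  Job 3: processing = 7, completes at 16
  Job 4: processing = 11, completes at 27
  Job 5: processing = 12, completes at 39
  Job 6: processing = 14, completes at 53
  Job 7: processing = 16, completes at 69
  Job 8: processing = 19, completes at 88
Sum of completion times = 304
Average completion time = 304/8 = 38.0

38.0


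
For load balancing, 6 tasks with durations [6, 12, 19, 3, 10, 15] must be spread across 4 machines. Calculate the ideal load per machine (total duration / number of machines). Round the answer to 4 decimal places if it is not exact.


Total processing time = 6 + 12 + 19 + 3 + 10 + 15 = 65
Number of machines = 4
Ideal balanced load = 65 / 4 = 16.25

16.25


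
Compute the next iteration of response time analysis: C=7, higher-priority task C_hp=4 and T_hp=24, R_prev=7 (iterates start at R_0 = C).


R_next = C + ceil(R_prev / T_hp) * C_hp
ceil(7 / 24) = ceil(0.2917) = 1
Interference = 1 * 4 = 4
R_next = 7 + 4 = 11

11


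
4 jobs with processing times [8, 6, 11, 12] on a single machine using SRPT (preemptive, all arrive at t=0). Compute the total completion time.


Since all jobs arrive at t=0, SRPT equals SPT ordering.
SPT order: [6, 8, 11, 12]
Completion times:
  Job 1: p=6, C=6
  Job 2: p=8, C=14
  Job 3: p=11, C=25
  Job 4: p=12, C=37
Total completion time = 6 + 14 + 25 + 37 = 82

82


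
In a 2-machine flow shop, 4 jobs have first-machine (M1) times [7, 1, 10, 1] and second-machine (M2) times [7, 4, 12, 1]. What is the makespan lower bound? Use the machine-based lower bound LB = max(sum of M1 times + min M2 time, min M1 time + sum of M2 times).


LB1 = sum(M1 times) + min(M2 times) = 19 + 1 = 20
LB2 = min(M1 times) + sum(M2 times) = 1 + 24 = 25
Lower bound = max(LB1, LB2) = max(20, 25) = 25

25


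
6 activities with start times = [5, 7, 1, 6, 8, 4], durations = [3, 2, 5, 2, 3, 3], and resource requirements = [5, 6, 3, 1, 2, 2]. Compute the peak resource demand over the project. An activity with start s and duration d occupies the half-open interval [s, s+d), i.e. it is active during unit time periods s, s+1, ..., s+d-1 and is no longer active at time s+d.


Each activity i is active on [start_i, start_i + duration_i).
Compute total resource usage per time slot:
  t=0: active resources = [], total = 0
  t=1: active resources = [3], total = 3
  t=2: active resources = [3], total = 3
  t=3: active resources = [3], total = 3
  t=4: active resources = [3, 2], total = 5
  t=5: active resources = [5, 3, 2], total = 10
  t=6: active resources = [5, 1, 2], total = 8
  t=7: active resources = [5, 6, 1], total = 12
  t=8: active resources = [6, 2], total = 8
  t=9: active resources = [2], total = 2
  t=10: active resources = [2], total = 2
Peak resource demand = 12

12


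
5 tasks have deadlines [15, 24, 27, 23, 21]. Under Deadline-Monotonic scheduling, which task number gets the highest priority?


Sort tasks by relative deadline (ascending):
  Task 1: deadline = 15
  Task 5: deadline = 21
  Task 4: deadline = 23
  Task 2: deadline = 24
  Task 3: deadline = 27
Priority order (highest first): [1, 5, 4, 2, 3]
Highest priority task = 1

1


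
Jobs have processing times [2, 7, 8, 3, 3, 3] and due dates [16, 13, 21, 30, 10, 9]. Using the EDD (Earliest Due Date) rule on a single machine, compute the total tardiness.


Sort by due date (EDD order): [(3, 9), (3, 10), (7, 13), (2, 16), (8, 21), (3, 30)]
Compute completion times and tardiness:
  Job 1: p=3, d=9, C=3, tardiness=max(0,3-9)=0
  Job 2: p=3, d=10, C=6, tardiness=max(0,6-10)=0
  Job 3: p=7, d=13, C=13, tardiness=max(0,13-13)=0
  Job 4: p=2, d=16, C=15, tardiness=max(0,15-16)=0
  Job 5: p=8, d=21, C=23, tardiness=max(0,23-21)=2
  Job 6: p=3, d=30, C=26, tardiness=max(0,26-30)=0
Total tardiness = 2

2


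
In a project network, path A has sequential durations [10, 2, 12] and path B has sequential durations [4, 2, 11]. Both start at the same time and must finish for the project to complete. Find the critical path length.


Path A total = 10 + 2 + 12 = 24
Path B total = 4 + 2 + 11 = 17
Critical path = longest path = max(24, 17) = 24

24


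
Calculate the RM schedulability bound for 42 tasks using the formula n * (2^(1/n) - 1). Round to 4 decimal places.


Compute 2^(1/42) = 1.0166404394
Subtract 1: 1.0166404394 - 1 = 0.0166404394
Multiply by n: 42 * 0.0166404394 = 0.6988984548
Round to 4 dp: 0.6989

0.6989


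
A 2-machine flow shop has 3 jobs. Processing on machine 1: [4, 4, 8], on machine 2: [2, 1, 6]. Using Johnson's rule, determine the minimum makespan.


Apply Johnson's rule:
  Group 1 (a <= b): []
  Group 2 (a > b): [(3, 8, 6), (1, 4, 2), (2, 4, 1)]
Optimal job order: [3, 1, 2]
Schedule:
  Job 3: M1 done at 8, M2 done at 14
  Job 1: M1 done at 12, M2 done at 16
  Job 2: M1 done at 16, M2 done at 17
Makespan = 17

17


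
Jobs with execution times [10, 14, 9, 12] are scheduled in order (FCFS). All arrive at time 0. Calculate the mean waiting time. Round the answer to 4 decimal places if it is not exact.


FCFS order (as given): [10, 14, 9, 12]
Waiting times:
  Job 1: wait = 0
  Job 2: wait = 10
  Job 3: wait = 24
  Job 4: wait = 33
Sum of waiting times = 67
Average waiting time = 67/4 = 16.75

16.75


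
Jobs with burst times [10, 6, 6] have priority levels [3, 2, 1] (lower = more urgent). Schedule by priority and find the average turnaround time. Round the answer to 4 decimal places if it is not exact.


Sort by priority (ascending = highest first):
Order: [(1, 6), (2, 6), (3, 10)]
Completion times:
  Priority 1, burst=6, C=6
  Priority 2, burst=6, C=12
  Priority 3, burst=10, C=22
Average turnaround = 40/3 = 13.3333

13.3333


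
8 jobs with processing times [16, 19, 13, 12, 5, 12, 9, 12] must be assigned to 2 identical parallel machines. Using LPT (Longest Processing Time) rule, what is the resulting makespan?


Sort jobs in decreasing order (LPT): [19, 16, 13, 12, 12, 12, 9, 5]
Assign each job to the least loaded machine:
  Machine 1: jobs [19, 12, 12, 5], load = 48
  Machine 2: jobs [16, 13, 12, 9], load = 50
Makespan = max load = 50

50


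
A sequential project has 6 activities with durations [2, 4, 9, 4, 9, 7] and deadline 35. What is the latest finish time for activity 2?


LF(activity 2) = deadline - sum of successor durations
Successors: activities 3 through 6 with durations [9, 4, 9, 7]
Sum of successor durations = 29
LF = 35 - 29 = 6

6


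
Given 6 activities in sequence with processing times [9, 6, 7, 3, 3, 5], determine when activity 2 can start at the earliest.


Activity 2 starts after activities 1 through 1 complete.
Predecessor durations: [9]
ES = 9 = 9

9


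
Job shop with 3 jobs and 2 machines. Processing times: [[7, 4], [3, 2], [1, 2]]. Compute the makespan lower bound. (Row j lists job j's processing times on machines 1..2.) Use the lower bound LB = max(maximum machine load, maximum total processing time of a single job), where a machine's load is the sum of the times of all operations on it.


Machine loads:
  Machine 1: 7 + 3 + 1 = 11
  Machine 2: 4 + 2 + 2 = 8
Max machine load = 11
Job totals:
  Job 1: 11
  Job 2: 5
  Job 3: 3
Max job total = 11
Lower bound = max(11, 11) = 11

11


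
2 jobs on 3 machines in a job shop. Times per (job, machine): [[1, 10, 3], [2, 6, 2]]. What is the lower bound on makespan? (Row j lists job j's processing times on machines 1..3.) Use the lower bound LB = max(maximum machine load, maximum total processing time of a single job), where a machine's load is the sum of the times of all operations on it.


Machine loads:
  Machine 1: 1 + 2 = 3
  Machine 2: 10 + 6 = 16
  Machine 3: 3 + 2 = 5
Max machine load = 16
Job totals:
  Job 1: 14
  Job 2: 10
Max job total = 14
Lower bound = max(16, 14) = 16

16


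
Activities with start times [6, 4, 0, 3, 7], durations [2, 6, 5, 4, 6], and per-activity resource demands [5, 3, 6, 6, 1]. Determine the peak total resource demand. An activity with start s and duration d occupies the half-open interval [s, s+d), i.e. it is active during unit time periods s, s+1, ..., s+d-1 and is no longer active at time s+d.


Each activity i is active on [start_i, start_i + duration_i).
Compute total resource usage per time slot:
  t=0: active resources = [6], total = 6
  t=1: active resources = [6], total = 6
  t=2: active resources = [6], total = 6
  t=3: active resources = [6, 6], total = 12
  t=4: active resources = [3, 6, 6], total = 15
  t=5: active resources = [3, 6], total = 9
  t=6: active resources = [5, 3, 6], total = 14
  t=7: active resources = [5, 3, 1], total = 9
  t=8: active resources = [3, 1], total = 4
  t=9: active resources = [3, 1], total = 4
  t=10: active resources = [1], total = 1
  t=11: active resources = [1], total = 1
  t=12: active resources = [1], total = 1
Peak resource demand = 15

15


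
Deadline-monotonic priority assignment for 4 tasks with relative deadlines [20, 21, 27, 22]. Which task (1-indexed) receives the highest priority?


Sort tasks by relative deadline (ascending):
  Task 1: deadline = 20
  Task 2: deadline = 21
  Task 4: deadline = 22
  Task 3: deadline = 27
Priority order (highest first): [1, 2, 4, 3]
Highest priority task = 1

1


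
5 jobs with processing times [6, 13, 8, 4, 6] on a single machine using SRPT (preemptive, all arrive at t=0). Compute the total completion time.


Since all jobs arrive at t=0, SRPT equals SPT ordering.
SPT order: [4, 6, 6, 8, 13]
Completion times:
  Job 1: p=4, C=4
  Job 2: p=6, C=10
  Job 3: p=6, C=16
  Job 4: p=8, C=24
  Job 5: p=13, C=37
Total completion time = 4 + 10 + 16 + 24 + 37 = 91

91


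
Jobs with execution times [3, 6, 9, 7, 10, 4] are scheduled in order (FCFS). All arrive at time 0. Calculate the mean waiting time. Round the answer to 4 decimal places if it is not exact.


FCFS order (as given): [3, 6, 9, 7, 10, 4]
Waiting times:
  Job 1: wait = 0
  Job 2: wait = 3
  Job 3: wait = 9
  Job 4: wait = 18
  Job 5: wait = 25
  Job 6: wait = 35
Sum of waiting times = 90
Average waiting time = 90/6 = 15.0

15.0


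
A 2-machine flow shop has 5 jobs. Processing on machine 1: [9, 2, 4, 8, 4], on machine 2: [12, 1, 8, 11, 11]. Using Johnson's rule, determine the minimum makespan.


Apply Johnson's rule:
  Group 1 (a <= b): [(3, 4, 8), (5, 4, 11), (4, 8, 11), (1, 9, 12)]
  Group 2 (a > b): [(2, 2, 1)]
Optimal job order: [3, 5, 4, 1, 2]
Schedule:
  Job 3: M1 done at 4, M2 done at 12
  Job 5: M1 done at 8, M2 done at 23
  Job 4: M1 done at 16, M2 done at 34
  Job 1: M1 done at 25, M2 done at 46
  Job 2: M1 done at 27, M2 done at 47
Makespan = 47

47


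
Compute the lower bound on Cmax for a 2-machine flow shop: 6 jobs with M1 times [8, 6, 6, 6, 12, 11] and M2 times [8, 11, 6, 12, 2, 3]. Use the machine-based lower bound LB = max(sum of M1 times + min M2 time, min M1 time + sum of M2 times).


LB1 = sum(M1 times) + min(M2 times) = 49 + 2 = 51
LB2 = min(M1 times) + sum(M2 times) = 6 + 42 = 48
Lower bound = max(LB1, LB2) = max(51, 48) = 51

51


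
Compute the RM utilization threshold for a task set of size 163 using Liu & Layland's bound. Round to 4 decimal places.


Compute 2^(1/163) = 1.0042614911
Subtract 1: 1.0042614911 - 1 = 0.0042614911
Multiply by n: 163 * 0.0042614911 = 0.6946230493
Round to 4 dp: 0.6946

0.6946


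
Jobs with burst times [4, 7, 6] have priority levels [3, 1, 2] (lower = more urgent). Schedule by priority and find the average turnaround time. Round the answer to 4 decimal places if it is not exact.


Sort by priority (ascending = highest first):
Order: [(1, 7), (2, 6), (3, 4)]
Completion times:
  Priority 1, burst=7, C=7
  Priority 2, burst=6, C=13
  Priority 3, burst=4, C=17
Average turnaround = 37/3 = 12.3333

12.3333


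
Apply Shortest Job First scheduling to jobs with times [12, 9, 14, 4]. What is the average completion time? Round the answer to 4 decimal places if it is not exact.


SJF order (ascending): [4, 9, 12, 14]
Completion times:
  Job 1: burst=4, C=4
  Job 2: burst=9, C=13
  Job 3: burst=12, C=25
  Job 4: burst=14, C=39
Average completion = 81/4 = 20.25

20.25


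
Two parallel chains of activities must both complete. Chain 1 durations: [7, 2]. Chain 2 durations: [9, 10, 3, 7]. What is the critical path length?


Path A total = 7 + 2 = 9
Path B total = 9 + 10 + 3 + 7 = 29
Critical path = longest path = max(9, 29) = 29

29


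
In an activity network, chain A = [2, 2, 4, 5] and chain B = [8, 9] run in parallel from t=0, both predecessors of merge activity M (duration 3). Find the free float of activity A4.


ES(A4) = sum of predecessors on chain A = 8
EF(A4) = ES + duration = 8 + 5 = 13
Successor of A4 is M. ES(M) = max(sum(A), sum(B)) = max(13, 17) = 17
Free float = ES(successor) - EF(current) = 17 - 13 = 4

4
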